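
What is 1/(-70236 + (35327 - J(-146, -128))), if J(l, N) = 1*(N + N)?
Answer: -1/34653 ≈ -2.8858e-5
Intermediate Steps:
J(l, N) = 2*N (J(l, N) = 1*(2*N) = 2*N)
1/(-70236 + (35327 - J(-146, -128))) = 1/(-70236 + (35327 - 2*(-128))) = 1/(-70236 + (35327 - 1*(-256))) = 1/(-70236 + (35327 + 256)) = 1/(-70236 + 35583) = 1/(-34653) = -1/34653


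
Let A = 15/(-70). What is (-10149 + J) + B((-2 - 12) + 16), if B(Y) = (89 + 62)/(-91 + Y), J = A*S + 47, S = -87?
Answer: -12565977/1246 ≈ -10085.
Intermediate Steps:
A = -3/14 (A = 15*(-1/70) = -3/14 ≈ -0.21429)
J = 919/14 (J = -3/14*(-87) + 47 = 261/14 + 47 = 919/14 ≈ 65.643)
B(Y) = 151/(-91 + Y)
(-10149 + J) + B((-2 - 12) + 16) = (-10149 + 919/14) + 151/(-91 + ((-2 - 12) + 16)) = -141167/14 + 151/(-91 + (-14 + 16)) = -141167/14 + 151/(-91 + 2) = -141167/14 + 151/(-89) = -141167/14 + 151*(-1/89) = -141167/14 - 151/89 = -12565977/1246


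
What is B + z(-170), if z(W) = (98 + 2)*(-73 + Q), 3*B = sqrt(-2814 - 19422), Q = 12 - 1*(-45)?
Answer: -1600 + 2*I*sqrt(5559)/3 ≈ -1600.0 + 49.706*I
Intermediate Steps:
Q = 57 (Q = 12 + 45 = 57)
B = 2*I*sqrt(5559)/3 (B = sqrt(-2814 - 19422)/3 = sqrt(-22236)/3 = (2*I*sqrt(5559))/3 = 2*I*sqrt(5559)/3 ≈ 49.706*I)
z(W) = -1600 (z(W) = (98 + 2)*(-73 + 57) = 100*(-16) = -1600)
B + z(-170) = 2*I*sqrt(5559)/3 - 1600 = -1600 + 2*I*sqrt(5559)/3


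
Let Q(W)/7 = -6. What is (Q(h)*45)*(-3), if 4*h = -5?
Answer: 5670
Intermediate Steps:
h = -5/4 (h = (¼)*(-5) = -5/4 ≈ -1.2500)
Q(W) = -42 (Q(W) = 7*(-6) = -42)
(Q(h)*45)*(-3) = -42*45*(-3) = -1890*(-3) = 5670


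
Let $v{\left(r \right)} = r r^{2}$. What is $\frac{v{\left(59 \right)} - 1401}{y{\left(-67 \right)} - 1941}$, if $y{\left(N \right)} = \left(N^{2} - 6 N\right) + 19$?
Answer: $\frac{203978}{2969} \approx 68.703$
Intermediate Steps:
$y{\left(N \right)} = 19 + N^{2} - 6 N$
$v{\left(r \right)} = r^{3}$
$\frac{v{\left(59 \right)} - 1401}{y{\left(-67 \right)} - 1941} = \frac{59^{3} - 1401}{\left(19 + \left(-67\right)^{2} - -402\right) - 1941} = \frac{205379 - 1401}{\left(19 + 4489 + 402\right) - 1941} = \frac{203978}{4910 - 1941} = \frac{203978}{2969}$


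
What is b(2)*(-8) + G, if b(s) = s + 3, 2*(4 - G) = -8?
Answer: -32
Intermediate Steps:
G = 8 (G = 4 - ½*(-8) = 4 + 4 = 8)
b(s) = 3 + s
b(2)*(-8) + G = (3 + 2)*(-8) + 8 = 5*(-8) + 8 = -40 + 8 = -32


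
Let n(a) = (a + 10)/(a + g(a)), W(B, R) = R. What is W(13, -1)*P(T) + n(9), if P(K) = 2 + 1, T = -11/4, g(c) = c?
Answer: -35/18 ≈ -1.9444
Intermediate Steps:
T = -11/4 (T = -11*¼ = -11/4 ≈ -2.7500)
P(K) = 3
n(a) = (10 + a)/(2*a) (n(a) = (a + 10)/(a + a) = (10 + a)/((2*a)) = (10 + a)*(1/(2*a)) = (10 + a)/(2*a))
W(13, -1)*P(T) + n(9) = -1*3 + (½)*(10 + 9)/9 = -3 + (½)*(⅑)*19 = -3 + 19/18 = -35/18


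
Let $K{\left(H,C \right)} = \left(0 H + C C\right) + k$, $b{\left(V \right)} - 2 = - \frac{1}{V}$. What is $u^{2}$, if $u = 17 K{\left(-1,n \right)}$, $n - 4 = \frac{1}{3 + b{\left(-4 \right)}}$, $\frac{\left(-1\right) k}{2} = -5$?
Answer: $\frac{42690997924}{194481} \approx 2.1951 \cdot 10^{5}$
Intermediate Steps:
$k = 10$ ($k = \left(-2\right) \left(-5\right) = 10$)
$b{\left(V \right)} = 2 - \frac{1}{V}$
$n = \frac{88}{21}$ ($n = 4 + \frac{1}{3 + \left(2 - \frac{1}{-4}\right)} = 4 + \frac{1}{3 + \left(2 - - \frac{1}{4}\right)} = 4 + \frac{1}{3 + \left(2 + \frac{1}{4}\right)} = 4 + \frac{1}{3 + \frac{9}{4}} = 4 + \frac{1}{\frac{21}{4}} = 4 + \frac{4}{21} = \frac{88}{21} \approx 4.1905$)
$K{\left(H,C \right)} = 10 + C^{2}$ ($K{\left(H,C \right)} = \left(0 H + C C\right) + 10 = \left(0 + C^{2}\right) + 10 = C^{2} + 10 = 10 + C^{2}$)
$u = \frac{206618}{441}$ ($u = 17 \left(10 + \left(\frac{88}{21}\right)^{2}\right) = 17 \left(10 + \frac{7744}{441}\right) = 17 \cdot \frac{12154}{441} = \frac{206618}{441} \approx 468.52$)
$u^{2} = \left(\frac{206618}{441}\right)^{2} = \frac{42690997924}{194481}$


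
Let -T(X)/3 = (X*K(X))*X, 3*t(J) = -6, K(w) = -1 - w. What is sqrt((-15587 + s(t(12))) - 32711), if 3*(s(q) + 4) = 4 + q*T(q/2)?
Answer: I*sqrt(434706)/3 ≈ 219.77*I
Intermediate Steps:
t(J) = -2 (t(J) = (1/3)*(-6) = -2)
T(X) = -3*X**2*(-1 - X) (T(X) = -3*X*(-1 - X)*X = -3*X**2*(-1 - X))
s(q) = -8/3 + q**3*(1 + q/2)/4 (s(q) = -4 + (4 + q*(3*(q/2)**2*(1 + q/2)))/3 = -4 + (4 + q*(3*(q**2/4)*(1 + q/2)))/3 = -4 + (4 + q*(3*q**2*(1 + q/2)/4))/3 = -4 + (4 + 3*q**3*(1 + q/2)/4)/3 = -4 + (4/3 + q**3*(1 + q/2)/4) = -8/3 + q**3*(1 + q/2)/4)
sqrt((-15587 + s(t(12))) - 32711) = sqrt((-15587 + (-8/3 + (1/8)*(-2)**3*(2 - 2))) - 32711) = sqrt((-15587 + (-8/3 + (1/8)*(-8)*0)) - 32711) = sqrt((-15587 + (-8/3 + 0)) - 32711) = sqrt((-15587 - 8/3) - 32711) = sqrt(-46769/3 - 32711) = sqrt(-144902/3) = I*sqrt(434706)/3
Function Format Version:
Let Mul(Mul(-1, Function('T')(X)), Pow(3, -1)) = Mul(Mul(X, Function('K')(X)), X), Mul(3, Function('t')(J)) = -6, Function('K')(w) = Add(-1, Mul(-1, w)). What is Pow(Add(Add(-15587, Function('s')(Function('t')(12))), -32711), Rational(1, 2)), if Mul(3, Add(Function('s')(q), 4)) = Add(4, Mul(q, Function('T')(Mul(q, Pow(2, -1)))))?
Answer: Mul(Rational(1, 3), I, Pow(434706, Rational(1, 2))) ≈ Mul(219.77, I)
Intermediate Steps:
Function('t')(J) = -2 (Function('t')(J) = Mul(Rational(1, 3), -6) = -2)
Function('T')(X) = Mul(-3, Pow(X, 2), Add(-1, Mul(-1, X))) (Function('T')(X) = Mul(-3, Mul(Mul(X, Add(-1, Mul(-1, X))), X)) = Mul(-3, Mul(Pow(X, 2), Add(-1, Mul(-1, X)))) = Mul(-3, Pow(X, 2), Add(-1, Mul(-1, X))))
Function('s')(q) = Add(Rational(-8, 3), Mul(Rational(1, 4), Pow(q, 3), Add(1, Mul(Rational(1, 2), q)))) (Function('s')(q) = Add(-4, Mul(Rational(1, 3), Add(4, Mul(q, Mul(3, Pow(Mul(q, Pow(2, -1)), 2), Add(1, Mul(q, Pow(2, -1)))))))) = Add(-4, Mul(Rational(1, 3), Add(4, Mul(q, Mul(3, Pow(Mul(q, Rational(1, 2)), 2), Add(1, Mul(q, Rational(1, 2)))))))) = Add(-4, Mul(Rational(1, 3), Add(4, Mul(q, Mul(3, Pow(Mul(Rational(1, 2), q), 2), Add(1, Mul(Rational(1, 2), q))))))) = Add(-4, Mul(Rational(1, 3), Add(4, Mul(q, Mul(3, Mul(Rational(1, 4), Pow(q, 2)), Add(1, Mul(Rational(1, 2), q))))))) = Add(-4, Mul(Rational(1, 3), Add(4, Mul(q, Mul(Rational(3, 4), Pow(q, 2), Add(1, Mul(Rational(1, 2), q))))))) = Add(-4, Mul(Rational(1, 3), Add(4, Mul(Rational(3, 4), Pow(q, 3), Add(1, Mul(Rational(1, 2), q)))))) = Add(-4, Add(Rational(4, 3), Mul(Rational(1, 4), Pow(q, 3), Add(1, Mul(Rational(1, 2), q))))) = Add(Rational(-8, 3), Mul(Rational(1, 4), Pow(q, 3), Add(1, Mul(Rational(1, 2), q)))))
Pow(Add(Add(-15587, Function('s')(Function('t')(12))), -32711), Rational(1, 2)) = Pow(Add(Add(-15587, Add(Rational(-8, 3), Mul(Rational(1, 8), Pow(-2, 3), Add(2, -2)))), -32711), Rational(1, 2)) = Pow(Add(Add(-15587, Add(Rational(-8, 3), Mul(Rational(1, 8), -8, 0))), -32711), Rational(1, 2)) = Pow(Add(Add(-15587, Add(Rational(-8, 3), 0)), -32711), Rational(1, 2)) = Pow(Add(Add(-15587, Rational(-8, 3)), -32711), Rational(1, 2)) = Pow(Add(Rational(-46769, 3), -32711), Rational(1, 2)) = Pow(Rational(-144902, 3), Rational(1, 2)) = Mul(Rational(1, 3), I, Pow(434706, Rational(1, 2)))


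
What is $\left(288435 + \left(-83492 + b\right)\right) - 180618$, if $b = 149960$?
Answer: $174285$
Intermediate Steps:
$\left(288435 + \left(-83492 + b\right)\right) - 180618 = \left(288435 + \left(-83492 + 149960\right)\right) - 180618 = \left(288435 + 66468\right) - 180618 = 354903 - 180618 = 174285$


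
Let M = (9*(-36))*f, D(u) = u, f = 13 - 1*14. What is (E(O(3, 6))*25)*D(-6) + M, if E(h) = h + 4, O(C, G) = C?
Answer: -726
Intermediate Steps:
E(h) = 4 + h
f = -1 (f = 13 - 14 = -1)
M = 324 (M = (9*(-36))*(-1) = -324*(-1) = 324)
(E(O(3, 6))*25)*D(-6) + M = ((4 + 3)*25)*(-6) + 324 = (7*25)*(-6) + 324 = 175*(-6) + 324 = -1050 + 324 = -726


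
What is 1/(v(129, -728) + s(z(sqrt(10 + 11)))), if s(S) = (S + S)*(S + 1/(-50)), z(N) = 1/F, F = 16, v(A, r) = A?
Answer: 3200/412817 ≈ 0.0077516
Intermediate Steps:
z(N) = 1/16
s(S) = 2*S*(-1/50 + S) (s(S) = (2*S)*(S - 1/50) = (2*S)*(-1/50 + S) = 2*S*(-1/50 + S))
1/(v(129, -728) + s(z(sqrt(10 + 11)))) = 1/(129 + (1/25)*(1/16)*(-1 + 50*(1/16))) = 1/(129 + (1/25)*(1/16)*(-1 + 25/8)) = 1/(129 + (1/25)*(1/16)*(17/8)) = 1/(129 + 17/3200) = 1/(412817/3200) = 3200/412817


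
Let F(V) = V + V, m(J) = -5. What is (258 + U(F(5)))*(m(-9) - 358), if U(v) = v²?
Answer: -129954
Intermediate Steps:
F(V) = 2*V
(258 + U(F(5)))*(m(-9) - 358) = (258 + (2*5)²)*(-5 - 358) = (258 + 10²)*(-363) = (258 + 100)*(-363) = 358*(-363) = -129954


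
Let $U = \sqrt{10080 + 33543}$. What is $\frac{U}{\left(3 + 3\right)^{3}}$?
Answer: $\frac{\sqrt{4847}}{72} \approx 0.96695$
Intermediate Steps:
$U = 3 \sqrt{4847}$ ($U = \sqrt{43623} = 3 \sqrt{4847} \approx 208.86$)
$\frac{U}{\left(3 + 3\right)^{3}} = \frac{3 \sqrt{4847}}{\left(3 + 3\right)^{3}} = \frac{3 \sqrt{4847}}{6^{3}} = \frac{3 \sqrt{4847}}{216} = 3 \sqrt{4847} \cdot \frac{1}{216} = \frac{\sqrt{4847}}{72}$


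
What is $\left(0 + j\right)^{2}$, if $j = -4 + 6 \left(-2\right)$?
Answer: $256$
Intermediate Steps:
$j = -16$ ($j = -4 - 12 = -16$)
$\left(0 + j\right)^{2} = \left(0 - 16\right)^{2} = \left(-16\right)^{2} = 256$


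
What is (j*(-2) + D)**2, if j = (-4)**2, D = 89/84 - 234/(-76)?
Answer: 1977314089/2547216 ≈ 776.26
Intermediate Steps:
D = 6605/1596 (D = 89*(1/84) - 234*(-1/76) = 89/84 + 117/38 = 6605/1596 ≈ 4.1385)
j = 16
(j*(-2) + D)**2 = (16*(-2) + 6605/1596)**2 = (-32 + 6605/1596)**2 = (-44467/1596)**2 = 1977314089/2547216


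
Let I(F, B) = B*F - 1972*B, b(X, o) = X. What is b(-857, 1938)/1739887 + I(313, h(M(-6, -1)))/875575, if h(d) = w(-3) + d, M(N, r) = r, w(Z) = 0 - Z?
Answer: -6523312841/1523401560025 ≈ -0.0042821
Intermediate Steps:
w(Z) = -Z
h(d) = 3 + d (h(d) = -1*(-3) + d = 3 + d)
I(F, B) = -1972*B + B*F
b(-857, 1938)/1739887 + I(313, h(M(-6, -1)))/875575 = -857/1739887 + ((3 - 1)*(-1972 + 313))/875575 = -857*1/1739887 + (2*(-1659))*(1/875575) = -857/1739887 - 3318*1/875575 = -857/1739887 - 3318/875575 = -6523312841/1523401560025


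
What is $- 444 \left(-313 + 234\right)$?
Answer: $35076$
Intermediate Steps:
$- 444 \left(-313 + 234\right) = \left(-444\right) \left(-79\right) = 35076$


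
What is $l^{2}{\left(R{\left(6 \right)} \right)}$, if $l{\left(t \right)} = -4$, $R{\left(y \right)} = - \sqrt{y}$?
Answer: $16$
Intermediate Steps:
$l^{2}{\left(R{\left(6 \right)} \right)} = \left(-4\right)^{2} = 16$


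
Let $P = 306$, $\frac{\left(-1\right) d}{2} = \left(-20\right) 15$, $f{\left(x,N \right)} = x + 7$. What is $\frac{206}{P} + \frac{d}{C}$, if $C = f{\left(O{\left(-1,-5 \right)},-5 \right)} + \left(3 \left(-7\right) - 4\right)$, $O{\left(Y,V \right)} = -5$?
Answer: $- \frac{89431}{3519} \approx -25.414$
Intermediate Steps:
$f{\left(x,N \right)} = 7 + x$
$d = 600$ ($d = - 2 \left(\left(-20\right) 15\right) = \left(-2\right) \left(-300\right) = 600$)
$C = -23$ ($C = \left(7 - 5\right) + \left(3 \left(-7\right) - 4\right) = 2 - 25 = -23$)
$\frac{206}{P} + \frac{d}{C} = \frac{206}{306} + \frac{600}{-23} = 206 \cdot \frac{1}{306} + 600 \left(- \frac{1}{23}\right) = \frac{103}{153} - \frac{600}{23} = - \frac{89431}{3519}$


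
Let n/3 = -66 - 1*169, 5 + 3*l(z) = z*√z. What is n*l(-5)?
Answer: 1175 + 1175*I*√5 ≈ 1175.0 + 2627.4*I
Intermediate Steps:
l(z) = -5/3 + z^(3/2)/3 (l(z) = -5/3 + (z*√z)/3 = -5/3 + z^(3/2)/3)
n = -705 (n = 3*(-66 - 1*169) = 3*(-66 - 169) = 3*(-235) = -705)
n*l(-5) = -705*(-5/3 + (-5)^(3/2)/3) = -705*(-5/3 + (-5*I*√5)/3) = -705*(-5/3 - 5*I*√5/3) = 1175 + 1175*I*√5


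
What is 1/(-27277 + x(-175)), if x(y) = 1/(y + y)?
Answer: -350/9546951 ≈ -3.6661e-5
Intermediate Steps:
x(y) = 1/(2*y)
1/(-27277 + x(-175)) = 1/(-27277 + (½)/(-175)) = 1/(-27277 + (½)*(-1/175)) = 1/(-27277 - 1/350) = 1/(-9546951/350) = -350/9546951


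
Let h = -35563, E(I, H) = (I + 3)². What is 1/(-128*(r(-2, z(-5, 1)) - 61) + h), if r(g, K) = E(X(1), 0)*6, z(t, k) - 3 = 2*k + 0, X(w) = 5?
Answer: -1/76907 ≈ -1.3003e-5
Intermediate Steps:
z(t, k) = 3 + 2*k (z(t, k) = 3 + (2*k + 0) = 3 + 2*k)
E(I, H) = (3 + I)²
r(g, K) = 384 (r(g, K) = (3 + 5)²*6 = 8²*6 = 64*6 = 384)
1/(-128*(r(-2, z(-5, 1)) - 61) + h) = 1/(-128*(384 - 61) - 35563) = 1/(-128*323 - 35563) = 1/(-41344 - 35563) = 1/(-76907) = -1/76907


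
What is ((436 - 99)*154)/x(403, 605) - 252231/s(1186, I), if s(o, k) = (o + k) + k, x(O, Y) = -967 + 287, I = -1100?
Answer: 9907709/57460 ≈ 172.43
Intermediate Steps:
x(O, Y) = -680
s(o, k) = o + 2*k (s(o, k) = (k + o) + k = o + 2*k)
((436 - 99)*154)/x(403, 605) - 252231/s(1186, I) = ((436 - 99)*154)/(-680) - 252231/(1186 + 2*(-1100)) = (337*154)*(-1/680) - 252231/(1186 - 2200) = 51898*(-1/680) - 252231/(-1014) = -25949/340 - 252231*(-1/1014) = -25949/340 + 84077/338 = 9907709/57460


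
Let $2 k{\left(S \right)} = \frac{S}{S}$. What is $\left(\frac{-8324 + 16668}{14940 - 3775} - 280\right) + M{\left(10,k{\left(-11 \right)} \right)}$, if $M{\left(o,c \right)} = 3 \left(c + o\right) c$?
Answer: $- \frac{1681147}{6380} \approx -263.5$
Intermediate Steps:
$k{\left(S \right)} = \frac{1}{2}$ ($k{\left(S \right)} = \frac{S \frac{1}{S}}{2} = \frac{1}{2} \cdot 1 = \frac{1}{2}$)
$M{\left(o,c \right)} = c \left(3 c + 3 o\right)$ ($M{\left(o,c \right)} = \left(3 c + 3 o\right) c = c \left(3 c + 3 o\right)$)
$\left(\frac{-8324 + 16668}{14940 - 3775} - 280\right) + M{\left(10,k{\left(-11 \right)} \right)} = \left(\frac{-8324 + 16668}{14940 - 3775} - 280\right) + 3 \cdot \frac{1}{2} \left(\frac{1}{2} + 10\right) = \left(\frac{8344}{14940 - 3775} - 280\right) + 3 \cdot \frac{1}{2} \cdot \frac{21}{2} = \left(\frac{8344}{11165} - 280\right) + \frac{63}{4} = \left(8344 \cdot \frac{1}{11165} - 280\right) + \frac{63}{4} = \left(\frac{1192}{1595} - 280\right) + \frac{63}{4} = - \frac{445408}{1595} + \frac{63}{4} = - \frac{1681147}{6380}$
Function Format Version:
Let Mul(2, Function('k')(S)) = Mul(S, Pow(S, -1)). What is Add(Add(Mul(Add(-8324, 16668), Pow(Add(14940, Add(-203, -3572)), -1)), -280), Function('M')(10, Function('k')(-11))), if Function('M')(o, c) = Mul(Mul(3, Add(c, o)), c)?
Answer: Rational(-1681147, 6380) ≈ -263.50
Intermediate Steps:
Function('k')(S) = Rational(1, 2) (Function('k')(S) = Mul(Rational(1, 2), Mul(S, Pow(S, -1))) = Mul(Rational(1, 2), 1) = Rational(1, 2))
Function('M')(o, c) = Mul(c, Add(Mul(3, c), Mul(3, o))) (Function('M')(o, c) = Mul(Add(Mul(3, c), Mul(3, o)), c) = Mul(c, Add(Mul(3, c), Mul(3, o))))
Add(Add(Mul(Add(-8324, 16668), Pow(Add(14940, Add(-203, -3572)), -1)), -280), Function('M')(10, Function('k')(-11))) = Add(Add(Mul(Add(-8324, 16668), Pow(Add(14940, Add(-203, -3572)), -1)), -280), Mul(3, Rational(1, 2), Add(Rational(1, 2), 10))) = Add(Add(Mul(8344, Pow(Add(14940, -3775), -1)), -280), Mul(3, Rational(1, 2), Rational(21, 2))) = Add(Add(Mul(8344, Pow(11165, -1)), -280), Rational(63, 4)) = Add(Add(Mul(8344, Rational(1, 11165)), -280), Rational(63, 4)) = Add(Add(Rational(1192, 1595), -280), Rational(63, 4)) = Add(Rational(-445408, 1595), Rational(63, 4)) = Rational(-1681147, 6380)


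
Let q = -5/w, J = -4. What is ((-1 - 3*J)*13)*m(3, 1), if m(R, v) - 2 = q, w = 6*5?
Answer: 1573/6 ≈ 262.17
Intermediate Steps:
w = 30
q = -⅙ (q = -5/30 = -5*1/30 = -⅙ ≈ -0.16667)
m(R, v) = 11/6 (m(R, v) = 2 - ⅙ = 11/6)
((-1 - 3*J)*13)*m(3, 1) = ((-1 - 3*(-4))*13)*(11/6) = ((-1 + 12)*13)*(11/6) = (11*13)*(11/6) = 143*(11/6) = 1573/6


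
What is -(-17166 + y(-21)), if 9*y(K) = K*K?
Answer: 17117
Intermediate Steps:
y(K) = K²/9 (y(K) = (K*K)/9 = K²/9)
-(-17166 + y(-21)) = -(-17166 + (⅑)*(-21)²) = -(-17166 + (⅑)*441) = -(-17166 + 49) = -1*(-17117) = 17117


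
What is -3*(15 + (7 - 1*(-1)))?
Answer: -69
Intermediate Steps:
-3*(15 + (7 - 1*(-1))) = -3*(15 + (7 + 1)) = -3*(15 + 8) = -3*23 = -69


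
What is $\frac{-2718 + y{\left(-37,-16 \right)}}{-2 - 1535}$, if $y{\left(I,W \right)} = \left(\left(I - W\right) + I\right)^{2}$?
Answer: $- \frac{646}{1537} \approx -0.4203$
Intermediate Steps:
$y{\left(I,W \right)} = \left(- W + 2 I\right)^{2}$
$\frac{-2718 + y{\left(-37,-16 \right)}}{-2 - 1535} = \frac{-2718 + \left(\left(-1\right) \left(-16\right) + 2 \left(-37\right)\right)^{2}}{-2 - 1535} = \frac{-2718 + \left(16 - 74\right)^{2}}{-1537} = \left(-2718 + \left(-58\right)^{2}\right) \left(- \frac{1}{1537}\right) = \left(-2718 + 3364\right) \left(- \frac{1}{1537}\right) = 646 \left(- \frac{1}{1537}\right) = - \frac{646}{1537}$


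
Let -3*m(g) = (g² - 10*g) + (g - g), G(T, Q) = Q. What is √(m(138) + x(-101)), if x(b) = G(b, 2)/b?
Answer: I*√60063690/101 ≈ 76.733*I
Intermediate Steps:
m(g) = -g²/3 + 10*g/3 (m(g) = -((g² - 10*g) + (g - g))/3 = -((g² - 10*g) + 0)/3 = -(g² - 10*g)/3 = -g²/3 + 10*g/3)
x(b) = 2/b
√(m(138) + x(-101)) = √((⅓)*138*(10 - 1*138) + 2/(-101)) = √((⅓)*138*(10 - 138) + 2*(-1/101)) = √((⅓)*138*(-128) - 2/101) = √(-5888 - 2/101) = √(-594690/101) = I*√60063690/101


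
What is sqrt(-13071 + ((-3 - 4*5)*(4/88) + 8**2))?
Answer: I*sqrt(6295894)/22 ≈ 114.05*I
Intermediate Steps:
sqrt(-13071 + ((-3 - 4*5)*(4/88) + 8**2)) = sqrt(-13071 + ((-3 - 20)*(4*(1/88)) + 64)) = sqrt(-13071 + (-23*1/22 + 64)) = sqrt(-13071 + (-23/22 + 64)) = sqrt(-13071 + 1385/22) = sqrt(-286177/22) = I*sqrt(6295894)/22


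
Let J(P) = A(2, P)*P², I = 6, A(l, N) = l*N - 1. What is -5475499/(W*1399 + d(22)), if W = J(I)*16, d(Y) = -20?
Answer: -5475499/8864044 ≈ -0.61772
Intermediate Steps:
A(l, N) = -1 + N*l (A(l, N) = N*l - 1 = -1 + N*l)
J(P) = P²*(-1 + 2*P) (J(P) = (-1 + P*2)*P² = (-1 + 2*P)*P² = P²*(-1 + 2*P))
W = 6336 (W = (6²*(-1 + 2*6))*16 = (36*(-1 + 12))*16 = (36*11)*16 = 396*16 = 6336)
-5475499/(W*1399 + d(22)) = -5475499/(6336*1399 - 20) = -5475499/(8864064 - 20) = -5475499/8864044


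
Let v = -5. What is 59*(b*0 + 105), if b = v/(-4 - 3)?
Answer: 6195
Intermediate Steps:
b = 5/7 (b = -5/(-4 - 3) = -5/(-7) = -5*(-⅐) = 5/7 ≈ 0.71429)
59*(b*0 + 105) = 59*((5/7)*0 + 105) = 59*(0 + 105) = 59*105 = 6195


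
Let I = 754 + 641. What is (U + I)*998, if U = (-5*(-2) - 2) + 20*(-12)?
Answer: 1160674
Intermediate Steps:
U = -232 (U = (10 - 2) - 240 = 8 - 240 = -232)
I = 1395
(U + I)*998 = (-232 + 1395)*998 = 1163*998 = 1160674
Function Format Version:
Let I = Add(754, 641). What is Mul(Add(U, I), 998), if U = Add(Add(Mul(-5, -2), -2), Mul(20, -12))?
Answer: 1160674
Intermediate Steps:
U = -232 (U = Add(Add(10, -2), -240) = Add(8, -240) = -232)
I = 1395
Mul(Add(U, I), 998) = Mul(Add(-232, 1395), 998) = Mul(1163, 998) = 1160674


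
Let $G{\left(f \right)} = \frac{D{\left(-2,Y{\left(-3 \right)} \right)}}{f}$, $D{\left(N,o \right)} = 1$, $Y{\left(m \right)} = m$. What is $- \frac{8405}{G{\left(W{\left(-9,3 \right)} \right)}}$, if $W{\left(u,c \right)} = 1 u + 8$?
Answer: $8405$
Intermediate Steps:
$W{\left(u,c \right)} = 8 + u$ ($W{\left(u,c \right)} = u + 8 = 8 + u$)
$G{\left(f \right)} = \frac{1}{f}$ ($G{\left(f \right)} = 1 \frac{1}{f} = \frac{1}{f}$)
$- \frac{8405}{G{\left(W{\left(-9,3 \right)} \right)}} = - \frac{8405}{\frac{1}{8 - 9}} = - \frac{8405}{\frac{1}{-1}} = - \frac{8405}{-1} = \left(-8405\right) \left(-1\right) = 8405$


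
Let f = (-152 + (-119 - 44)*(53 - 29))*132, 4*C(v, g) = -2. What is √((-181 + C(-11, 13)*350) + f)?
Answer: 2*I*√134201 ≈ 732.67*I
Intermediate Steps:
C(v, g) = -½ (C(v, g) = (¼)*(-2) = -½)
f = -536448 (f = (-152 - 163*24)*132 = (-152 - 3912)*132 = -4064*132 = -536448)
√((-181 + C(-11, 13)*350) + f) = √((-181 - ½*350) - 536448) = √((-181 - 175) - 536448) = √(-356 - 536448) = √(-536804) = 2*I*√134201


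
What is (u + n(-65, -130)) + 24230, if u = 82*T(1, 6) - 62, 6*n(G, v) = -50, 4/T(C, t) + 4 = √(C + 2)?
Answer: 938291/39 - 328*√3/13 ≈ 24015.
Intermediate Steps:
T(C, t) = 4/(-4 + √(2 + C)) (T(C, t) = 4/(-4 + √(C + 2)) = 4/(-4 + √(2 + C)))
n(G, v) = -25/3 (n(G, v) = (⅙)*(-50) = -25/3)
u = -62 + 328/(-4 + √3) (u = 82*(4/(-4 + √(2 + 1))) - 62 = 82*(4/(-4 + √3)) - 62 = 328/(-4 + √3) - 62 = -62 + 328/(-4 + √3) ≈ -206.62)
(u + n(-65, -130)) + 24230 = ((-2118/13 - 328*√3/13) - 25/3) + 24230 = (-6679/39 - 328*√3/13) + 24230 = 938291/39 - 328*√3/13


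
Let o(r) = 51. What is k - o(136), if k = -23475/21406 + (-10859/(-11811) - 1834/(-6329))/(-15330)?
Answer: -9128131825257077/175215049407783 ≈ -52.097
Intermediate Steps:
k = -192164305460144/175215049407783 (k = -23475*1/21406 + (-10859*(-1/11811) - 1834*(-1/6329))*(-1/15330) = -23475/21406 + (10859/11811 + 1834/6329)*(-1/15330) = -23475/21406 + (90387985/74751819)*(-1/15330) = -23475/21406 - 18077597/229189077054 = -192164305460144/175215049407783 ≈ -1.0967)
k - o(136) = -192164305460144/175215049407783 - 1*51 = -192164305460144/175215049407783 - 51 = -9128131825257077/175215049407783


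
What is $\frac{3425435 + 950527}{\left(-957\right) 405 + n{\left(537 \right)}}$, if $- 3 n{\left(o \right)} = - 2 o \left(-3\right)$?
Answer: $- \frac{1458654}{129553} \approx -11.259$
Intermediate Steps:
$n{\left(o \right)} = - 2 o$ ($n{\left(o \right)} = - \frac{- 2 o \left(-3\right)}{3} = - \frac{6 o}{3} = - 2 o$)
$\frac{3425435 + 950527}{\left(-957\right) 405 + n{\left(537 \right)}} = \frac{3425435 + 950527}{\left(-957\right) 405 - 1074} = \frac{4375962}{-387585 - 1074} = \frac{4375962}{-388659} = 4375962 \left(- \frac{1}{388659}\right) = - \frac{1458654}{129553}$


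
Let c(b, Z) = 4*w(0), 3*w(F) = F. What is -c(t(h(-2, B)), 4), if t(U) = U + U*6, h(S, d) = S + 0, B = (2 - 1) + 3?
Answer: 0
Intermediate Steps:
B = 4 (B = 1 + 3 = 4)
w(F) = F/3
h(S, d) = S
t(U) = 7*U (t(U) = U + 6*U = 7*U)
c(b, Z) = 0 (c(b, Z) = 4*((⅓)*0) = 4*0 = 0)
-c(t(h(-2, B)), 4) = -1*0 = 0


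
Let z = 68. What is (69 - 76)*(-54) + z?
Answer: 446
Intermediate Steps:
(69 - 76)*(-54) + z = (69 - 76)*(-54) + 68 = -7*(-54) + 68 = 378 + 68 = 446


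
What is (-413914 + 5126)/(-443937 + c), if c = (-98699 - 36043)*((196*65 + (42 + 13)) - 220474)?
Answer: -408788/27982639881 ≈ -1.4609e-5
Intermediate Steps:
c = 27983083818 (c = -134742*((12740 + 55) - 220474) = -134742*(12795 - 220474) = -134742*(-207679) = 27983083818)
(-413914 + 5126)/(-443937 + c) = (-413914 + 5126)/(-443937 + 27983083818) = -408788/27982639881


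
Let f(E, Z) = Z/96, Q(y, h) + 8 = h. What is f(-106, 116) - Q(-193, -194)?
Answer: 4877/24 ≈ 203.21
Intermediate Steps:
Q(y, h) = -8 + h
f(E, Z) = Z/96 (f(E, Z) = Z*(1/96) = Z/96)
f(-106, 116) - Q(-193, -194) = (1/96)*116 - (-8 - 194) = 29/24 - 1*(-202) = 29/24 + 202 = 4877/24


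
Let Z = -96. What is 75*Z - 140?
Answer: -7340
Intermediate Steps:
75*Z - 140 = 75*(-96) - 140 = -7200 - 140 = -7340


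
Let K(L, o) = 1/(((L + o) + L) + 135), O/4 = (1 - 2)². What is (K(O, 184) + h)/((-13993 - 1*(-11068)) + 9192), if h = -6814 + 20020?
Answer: 4318363/2049309 ≈ 2.1072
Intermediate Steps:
O = 4 (O = 4*(1 - 2)² = 4*(-1)² = 4*1 = 4)
K(L, o) = 1/(135 + o + 2*L) (K(L, o) = 1/((o + 2*L) + 135) = 1/(135 + o + 2*L))
h = 13206
(K(O, 184) + h)/((-13993 - 1*(-11068)) + 9192) = (1/(135 + 184 + 2*4) + 13206)/((-13993 - 1*(-11068)) + 9192) = (1/(135 + 184 + 8) + 13206)/((-13993 + 11068) + 9192) = (1/327 + 13206)/(-2925 + 9192) = (1/327 + 13206)/6267 = (4318363/327)*(1/6267) = 4318363/2049309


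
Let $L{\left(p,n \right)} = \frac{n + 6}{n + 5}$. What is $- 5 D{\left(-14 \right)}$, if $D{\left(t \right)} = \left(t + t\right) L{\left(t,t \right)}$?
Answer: $\frac{1120}{9} \approx 124.44$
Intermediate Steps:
$L{\left(p,n \right)} = \frac{6 + n}{5 + n}$
$D{\left(t \right)} = \frac{2 t \left(6 + t\right)}{5 + t}$ ($D{\left(t \right)} = \left(t + t\right) \frac{6 + t}{5 + t} = 2 t \frac{6 + t}{5 + t} = \frac{2 t \left(6 + t\right)}{5 + t}$)
$- 5 D{\left(-14 \right)} = - 5 \cdot 2 \left(-14\right) \frac{1}{5 - 14} \left(6 - 14\right) = - 5 \cdot 2 \left(-14\right) \frac{1}{-9} \left(-8\right) = - 5 \cdot 2 \left(-14\right) \left(- \frac{1}{9}\right) \left(-8\right) = \left(-5\right) \left(- \frac{224}{9}\right) = \frac{1120}{9}$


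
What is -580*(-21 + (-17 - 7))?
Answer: 26100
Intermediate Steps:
-580*(-21 + (-17 - 7)) = -580*(-21 - 24) = -580*(-45) = 26100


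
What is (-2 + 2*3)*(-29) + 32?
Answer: -84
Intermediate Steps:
(-2 + 2*3)*(-29) + 32 = (-2 + 6)*(-29) + 32 = 4*(-29) + 32 = -116 + 32 = -84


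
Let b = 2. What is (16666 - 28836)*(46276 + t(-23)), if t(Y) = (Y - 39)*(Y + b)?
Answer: -579024260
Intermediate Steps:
t(Y) = (-39 + Y)*(2 + Y) (t(Y) = (Y - 39)*(Y + 2) = (-39 + Y)*(2 + Y))
(16666 - 28836)*(46276 + t(-23)) = (16666 - 28836)*(46276 + (-78 + (-23)² - 37*(-23))) = -12170*(46276 + (-78 + 529 + 851)) = -12170*(46276 + 1302) = -12170*47578 = -579024260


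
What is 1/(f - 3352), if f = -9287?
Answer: -1/12639 ≈ -7.9120e-5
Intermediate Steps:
1/(f - 3352) = 1/(-9287 - 3352) = 1/(-12639) = -1/12639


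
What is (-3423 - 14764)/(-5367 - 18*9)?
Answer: 18187/5529 ≈ 3.2894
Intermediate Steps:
(-3423 - 14764)/(-5367 - 18*9) = -18187/(-5367 - 162) = -18187/(-5529) = -18187*(-1/5529) = 18187/5529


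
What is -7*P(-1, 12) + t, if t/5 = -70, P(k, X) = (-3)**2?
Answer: -413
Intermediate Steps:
P(k, X) = 9
t = -350 (t = 5*(-70) = -350)
-7*P(-1, 12) + t = -7*9 - 350 = -63 - 350 = -413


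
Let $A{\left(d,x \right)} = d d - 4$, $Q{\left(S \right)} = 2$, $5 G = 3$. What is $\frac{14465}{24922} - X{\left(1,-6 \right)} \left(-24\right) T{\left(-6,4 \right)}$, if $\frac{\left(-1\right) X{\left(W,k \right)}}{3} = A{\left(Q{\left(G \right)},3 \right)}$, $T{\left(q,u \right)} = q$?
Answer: $\frac{14465}{24922} \approx 0.58041$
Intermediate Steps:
$G = \frac{3}{5}$ ($G = \frac{1}{5} \cdot 3 = \frac{3}{5} \approx 0.6$)
$A{\left(d,x \right)} = -4 + d^{2}$ ($A{\left(d,x \right)} = d^{2} - 4 = -4 + d^{2}$)
$X{\left(W,k \right)} = 0$ ($X{\left(W,k \right)} = - 3 \left(-4 + 2^{2}\right) = - 3 \left(-4 + 4\right) = \left(-3\right) 0 = 0$)
$\frac{14465}{24922} - X{\left(1,-6 \right)} \left(-24\right) T{\left(-6,4 \right)} = \frac{14465}{24922} - 0 \left(-24\right) \left(-6\right) = 14465 \cdot \frac{1}{24922} - 0 \left(-6\right) = \frac{14465}{24922} - 0 = \frac{14465}{24922} + 0 = \frac{14465}{24922}$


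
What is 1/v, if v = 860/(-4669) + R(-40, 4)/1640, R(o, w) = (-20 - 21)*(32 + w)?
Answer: -46690/50621 ≈ -0.92234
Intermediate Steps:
R(o, w) = -1312 - 41*w (R(o, w) = -41*(32 + w) = -1312 - 41*w)
v = -50621/46690 (v = 860/(-4669) + (-1312 - 41*4)/1640 = 860*(-1/4669) + (-1312 - 164)*(1/1640) = -860/4669 - 1476*1/1640 = -860/4669 - 9/10 = -50621/46690 ≈ -1.0842)
1/v = 1/(-50621/46690) = -46690/50621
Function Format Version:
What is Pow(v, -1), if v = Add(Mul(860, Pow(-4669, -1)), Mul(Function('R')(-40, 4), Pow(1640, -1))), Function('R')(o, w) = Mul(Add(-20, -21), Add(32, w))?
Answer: Rational(-46690, 50621) ≈ -0.92234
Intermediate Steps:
Function('R')(o, w) = Add(-1312, Mul(-41, w)) (Function('R')(o, w) = Mul(-41, Add(32, w)) = Add(-1312, Mul(-41, w)))
v = Rational(-50621, 46690) (v = Add(Mul(860, Pow(-4669, -1)), Mul(Add(-1312, Mul(-41, 4)), Pow(1640, -1))) = Add(Mul(860, Rational(-1, 4669)), Mul(Add(-1312, -164), Rational(1, 1640))) = Add(Rational(-860, 4669), Mul(-1476, Rational(1, 1640))) = Add(Rational(-860, 4669), Rational(-9, 10)) = Rational(-50621, 46690) ≈ -1.0842)
Pow(v, -1) = Pow(Rational(-50621, 46690), -1) = Rational(-46690, 50621)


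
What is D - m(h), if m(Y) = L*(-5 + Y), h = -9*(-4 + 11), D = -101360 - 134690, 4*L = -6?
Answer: -236152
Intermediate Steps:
L = -3/2 (L = (¼)*(-6) = -3/2 ≈ -1.5000)
D = -236050
h = -63 (h = -9*7 = -63)
m(Y) = 15/2 - 3*Y/2 (m(Y) = -3*(-5 + Y)/2 = 15/2 - 3*Y/2)
D - m(h) = -236050 - (15/2 - 3/2*(-63)) = -236050 - (15/2 + 189/2) = -236050 - 1*102 = -236050 - 102 = -236152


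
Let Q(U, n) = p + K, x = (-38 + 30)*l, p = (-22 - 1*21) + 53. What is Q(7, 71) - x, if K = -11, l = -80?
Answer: -641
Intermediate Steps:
p = 10 (p = (-22 - 21) + 53 = -43 + 53 = 10)
x = 640 (x = (-38 + 30)*(-80) = -8*(-80) = 640)
Q(U, n) = -1 (Q(U, n) = 10 - 11 = -1)
Q(7, 71) - x = -1 - 1*640 = -1 - 640 = -641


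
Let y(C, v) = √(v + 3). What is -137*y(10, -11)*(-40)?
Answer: 10960*I*√2 ≈ 15500.0*I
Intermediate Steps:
y(C, v) = √(3 + v)
-137*y(10, -11)*(-40) = -137*√(3 - 11)*(-40) = -274*I*√2*(-40) = 10960*I*√2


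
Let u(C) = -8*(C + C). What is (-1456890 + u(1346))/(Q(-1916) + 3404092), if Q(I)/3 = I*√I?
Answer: -629087264899/1456393254266 - 1062249081*I*√479/728196627133 ≈ -0.43195 - 0.031926*I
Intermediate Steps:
Q(I) = 3*I^(3/2) (Q(I) = 3*(I*√I) = 3*I^(3/2))
u(C) = -16*C
(-1456890 + u(1346))/(Q(-1916) + 3404092) = (-1456890 - 16*1346)/(3*(-1916)^(3/2) + 3404092) = (-1456890 - 21536)/(3*(-3832*I*√479) + 3404092) = -1478426/(-11496*I*√479 + 3404092) = -1478426/(3404092 - 11496*I*√479)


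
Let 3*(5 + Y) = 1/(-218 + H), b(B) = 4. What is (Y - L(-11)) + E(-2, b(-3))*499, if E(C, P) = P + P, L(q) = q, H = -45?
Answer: 3154421/789 ≈ 3998.0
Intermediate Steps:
E(C, P) = 2*P
Y = -3946/789 (Y = -5 + 1/(3*(-218 - 45)) = -5 + (⅓)/(-263) = -5 + (⅓)*(-1/263) = -5 - 1/789 = -3946/789 ≈ -5.0013)
(Y - L(-11)) + E(-2, b(-3))*499 = (-3946/789 - 1*(-11)) + (2*4)*499 = (-3946/789 + 11) + 8*499 = 4733/789 + 3992 = 3154421/789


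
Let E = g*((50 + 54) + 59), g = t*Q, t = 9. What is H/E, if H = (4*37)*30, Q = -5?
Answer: -296/489 ≈ -0.60532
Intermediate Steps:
H = 4440 (H = 148*30 = 4440)
g = -45 (g = 9*(-5) = -45)
E = -7335 (E = -45*((50 + 54) + 59) = -45*(104 + 59) = -45*163 = -7335)
H/E = 4440/(-7335) = 4440*(-1/7335) = -296/489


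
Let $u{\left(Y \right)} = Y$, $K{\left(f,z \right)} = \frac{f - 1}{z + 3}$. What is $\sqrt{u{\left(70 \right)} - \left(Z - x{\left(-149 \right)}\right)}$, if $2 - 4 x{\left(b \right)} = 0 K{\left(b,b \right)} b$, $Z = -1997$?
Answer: $\frac{\sqrt{8270}}{2} \approx 45.47$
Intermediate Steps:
$K{\left(f,z \right)} = \frac{-1 + f}{3 + z}$
$x{\left(b \right)} = \frac{1}{2}$ ($x{\left(b \right)} = \frac{1}{2} - \frac{0 \frac{-1 + b}{3 + b} b}{4} = \frac{1}{2} - \frac{0 b}{4} = \frac{1}{2} - 0 = \frac{1}{2} + 0 = \frac{1}{2}$)
$\sqrt{u{\left(70 \right)} - \left(Z - x{\left(-149 \right)}\right)} = \sqrt{70 + \left(\frac{1}{2} - -1997\right)} = \sqrt{70 + \left(\frac{1}{2} + 1997\right)} = \sqrt{70 + \frac{3995}{2}} = \sqrt{\frac{4135}{2}} = \frac{\sqrt{8270}}{2}$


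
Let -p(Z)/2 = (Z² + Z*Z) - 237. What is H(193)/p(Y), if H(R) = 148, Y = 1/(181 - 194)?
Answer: 12506/40051 ≈ 0.31225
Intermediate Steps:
Y = -1/13 (Y = 1/(-13) = -1/13 ≈ -0.076923)
p(Z) = 474 - 4*Z² (p(Z) = -2*((Z² + Z*Z) - 237) = -2*((Z² + Z²) - 237) = -2*(2*Z² - 237) = -2*(-237 + 2*Z²) = 474 - 4*Z²)
H(193)/p(Y) = 148/(474 - 4*(-1/13)²) = 148/(474 - 4*1/169) = 148/(474 - 4/169) = 148/(80102/169) = 148*(169/80102) = 12506/40051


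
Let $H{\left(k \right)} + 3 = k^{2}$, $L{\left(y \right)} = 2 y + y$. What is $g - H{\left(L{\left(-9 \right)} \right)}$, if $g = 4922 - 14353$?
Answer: $-10157$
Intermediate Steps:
$g = -9431$ ($g = 4922 - 14353 = -9431$)
$L{\left(y \right)} = 3 y$
$H{\left(k \right)} = -3 + k^{2}$
$g - H{\left(L{\left(-9 \right)} \right)} = -9431 - \left(-3 + \left(3 \left(-9\right)\right)^{2}\right) = -9431 - \left(-3 + \left(-27\right)^{2}\right) = -9431 - \left(-3 + 729\right) = -9431 - 726 = -10157$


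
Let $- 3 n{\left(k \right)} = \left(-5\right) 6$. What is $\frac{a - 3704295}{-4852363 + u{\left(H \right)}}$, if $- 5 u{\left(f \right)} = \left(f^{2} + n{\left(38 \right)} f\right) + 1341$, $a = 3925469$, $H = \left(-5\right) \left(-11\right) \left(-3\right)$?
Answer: $- \frac{1105870}{24288731} \approx -0.04553$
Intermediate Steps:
$n{\left(k \right)} = 10$ ($n{\left(k \right)} = - \frac{\left(-5\right) 6}{3} = \left(- \frac{1}{3}\right) \left(-30\right) = 10$)
$H = -165$ ($H = 55 \left(-3\right) = -165$)
$u{\left(f \right)} = - \frac{1341}{5} - 2 f - \frac{f^{2}}{5}$ ($u{\left(f \right)} = - \frac{\left(f^{2} + 10 f\right) + 1341}{5} = - \frac{1341 + f^{2} + 10 f}{5} = - \frac{1341}{5} - 2 f - \frac{f^{2}}{5}$)
$\frac{a - 3704295}{-4852363 + u{\left(H \right)}} = \frac{3925469 - 3704295}{-4852363 - \left(- \frac{309}{5} + 5445\right)} = \frac{221174}{-4852363 - \frac{26916}{5}} = \frac{221174}{- \frac{24288731}{5}} = 221174 \left(- \frac{5}{24288731}\right) = - \frac{1105870}{24288731}$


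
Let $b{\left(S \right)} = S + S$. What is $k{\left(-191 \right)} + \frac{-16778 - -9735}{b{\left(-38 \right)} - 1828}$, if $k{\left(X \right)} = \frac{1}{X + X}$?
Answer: $\frac{1344261}{363664} \approx 3.6964$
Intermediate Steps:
$b{\left(S \right)} = 2 S$
$k{\left(X \right)} = \frac{1}{2 X}$
$k{\left(-191 \right)} + \frac{-16778 - -9735}{b{\left(-38 \right)} - 1828} = \frac{1}{2 \left(-191\right)} + \frac{-16778 - -9735}{2 \left(-38\right) - 1828} = \frac{1}{2} \left(- \frac{1}{191}\right) + \frac{-16778 + 9735}{-76 - 1828} = - \frac{1}{382} - \frac{7043}{-1904} = - \frac{1}{382} - - \frac{7043}{1904} = - \frac{1}{382} + \frac{7043}{1904} = \frac{1344261}{363664}$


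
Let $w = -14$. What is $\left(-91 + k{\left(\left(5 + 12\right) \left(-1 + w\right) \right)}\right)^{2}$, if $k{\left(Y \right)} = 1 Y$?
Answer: $119716$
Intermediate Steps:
$k{\left(Y \right)} = Y$
$\left(-91 + k{\left(\left(5 + 12\right) \left(-1 + w\right) \right)}\right)^{2} = \left(-91 + \left(5 + 12\right) \left(-1 - 14\right)\right)^{2} = \left(-91 + 17 \left(-15\right)\right)^{2} = \left(-91 - 255\right)^{2} = \left(-346\right)^{2} = 119716$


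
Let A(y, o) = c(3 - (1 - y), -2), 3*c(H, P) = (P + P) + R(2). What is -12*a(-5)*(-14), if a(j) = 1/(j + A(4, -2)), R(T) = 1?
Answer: -28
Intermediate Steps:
c(H, P) = 1/3 + 2*P/3 (c(H, P) = ((P + P) + 1)/3 = (2*P + 1)/3 = (1 + 2*P)/3 = 1/3 + 2*P/3)
A(y, o) = -1 (A(y, o) = 1/3 + (2/3)*(-2) = 1/3 - 4/3 = -1)
a(j) = 1/(-1 + j) (a(j) = 1/(j - 1) = 1/(-1 + j))
-12*a(-5)*(-14) = -12/(-1 - 5)*(-14) = -12/(-6)*(-14) = -12*(-1/6)*(-14) = 2*(-14) = -28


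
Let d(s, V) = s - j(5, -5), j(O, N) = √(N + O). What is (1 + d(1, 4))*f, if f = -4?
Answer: -8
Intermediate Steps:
d(s, V) = s (d(s, V) = s - √(-5 + 5) = s - √0 = s - 1*0 = s + 0 = s)
(1 + d(1, 4))*f = (1 + 1)*(-4) = 2*(-4) = -8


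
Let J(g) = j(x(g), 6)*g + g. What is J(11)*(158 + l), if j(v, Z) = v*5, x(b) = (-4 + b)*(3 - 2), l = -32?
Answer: 49896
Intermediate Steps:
x(b) = -4 + b (x(b) = (-4 + b)*1 = -4 + b)
j(v, Z) = 5*v
J(g) = g + g*(-20 + 5*g) (J(g) = (5*(-4 + g))*g + g = (-20 + 5*g)*g + g = g*(-20 + 5*g) + g = g + g*(-20 + 5*g))
J(11)*(158 + l) = (11*(-19 + 5*11))*(158 - 32) = (11*(-19 + 55))*126 = (11*36)*126 = 396*126 = 49896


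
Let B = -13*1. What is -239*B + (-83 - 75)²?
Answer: 28071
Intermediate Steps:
B = -13
-239*B + (-83 - 75)² = -239*(-13) + (-83 - 75)² = 3107 + (-158)² = 3107 + 24964 = 28071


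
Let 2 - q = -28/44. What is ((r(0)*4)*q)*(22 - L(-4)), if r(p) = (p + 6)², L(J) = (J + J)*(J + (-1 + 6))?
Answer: 125280/11 ≈ 11389.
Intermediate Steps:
L(J) = 2*J*(5 + J) (L(J) = (2*J)*(J + 5) = (2*J)*(5 + J) = 2*J*(5 + J))
r(p) = (6 + p)²
q = 29/11 (q = 2 - (-28)/44 = 2 - 1*(-7/11) = 2 + 7/11 = 29/11 ≈ 2.6364)
((r(0)*4)*q)*(22 - L(-4)) = (((6 + 0)²*4)*(29/11))*(22 - 2*(-4)*(5 - 4)) = ((6²*4)*(29/11))*(22 - 2*(-4)) = ((36*4)*(29/11))*(22 - 1*(-8)) = (144*(29/11))*(22 + 8) = (4176/11)*30 = 125280/11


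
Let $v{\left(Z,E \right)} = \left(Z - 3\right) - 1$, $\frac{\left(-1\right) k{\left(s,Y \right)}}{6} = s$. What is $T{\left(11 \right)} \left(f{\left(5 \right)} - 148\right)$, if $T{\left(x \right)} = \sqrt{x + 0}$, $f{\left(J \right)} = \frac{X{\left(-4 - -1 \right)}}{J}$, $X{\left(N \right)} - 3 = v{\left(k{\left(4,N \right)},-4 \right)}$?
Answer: $- 153 \sqrt{11} \approx -507.44$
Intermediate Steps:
$k{\left(s,Y \right)} = - 6 s$
$v{\left(Z,E \right)} = -4 + Z$ ($v{\left(Z,E \right)} = \left(-3 + Z\right) - 1 = -4 + Z$)
$X{\left(N \right)} = -25$ ($X{\left(N \right)} = 3 - 28 = -25$)
$f{\left(J \right)} = - \frac{25}{J}$
$T{\left(x \right)} = \sqrt{x}$
$T{\left(11 \right)} \left(f{\left(5 \right)} - 148\right) = \sqrt{11} \left(- \frac{25}{5} - 148\right) = \sqrt{11} \left(\left(-25\right) \frac{1}{5} - 148\right) = \sqrt{11} \left(-5 - 148\right) = \sqrt{11} \left(-153\right) = - 153 \sqrt{11}$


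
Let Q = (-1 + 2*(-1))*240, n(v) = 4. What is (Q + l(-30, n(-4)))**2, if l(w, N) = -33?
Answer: 567009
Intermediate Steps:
Q = -720 (Q = (-1 - 2)*240 = -3*240 = -720)
(Q + l(-30, n(-4)))**2 = (-720 - 33)**2 = (-753)**2 = 567009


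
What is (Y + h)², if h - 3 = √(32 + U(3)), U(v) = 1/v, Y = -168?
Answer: (495 - √291)²/9 ≈ 25381.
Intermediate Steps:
h = 3 + √291/3 (h = 3 + √(32 + 1/3) = 3 + √(32 + ⅓) = 3 + √(97/3) = 3 + √291/3 ≈ 8.6862)
(Y + h)² = (-168 + (3 + √291/3))² = (-165 + √291/3)²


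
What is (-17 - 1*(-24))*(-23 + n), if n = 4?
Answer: -133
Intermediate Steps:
(-17 - 1*(-24))*(-23 + n) = (-17 - 1*(-24))*(-23 + 4) = (-17 + 24)*(-19) = 7*(-19) = -133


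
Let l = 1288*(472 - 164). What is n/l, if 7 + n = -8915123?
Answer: -636795/28336 ≈ -22.473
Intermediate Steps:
l = 396704 (l = 1288*308 = 396704)
n = -8915130 (n = -7 - 8915123 = -8915130)
n/l = -8915130/396704 = -8915130*1/396704 = -636795/28336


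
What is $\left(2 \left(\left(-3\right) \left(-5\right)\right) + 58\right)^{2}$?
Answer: $7744$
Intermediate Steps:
$\left(2 \left(\left(-3\right) \left(-5\right)\right) + 58\right)^{2} = \left(2 \cdot 15 + 58\right)^{2} = \left(30 + 58\right)^{2} = 88^{2} = 7744$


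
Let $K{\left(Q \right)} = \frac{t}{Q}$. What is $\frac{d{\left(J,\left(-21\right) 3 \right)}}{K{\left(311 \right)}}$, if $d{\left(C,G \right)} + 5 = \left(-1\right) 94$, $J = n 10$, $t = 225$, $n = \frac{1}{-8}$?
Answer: $- \frac{3421}{25} \approx -136.84$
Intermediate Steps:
$n = - \frac{1}{8} \approx -0.125$
$J = - \frac{5}{4}$ ($J = \left(- \frac{1}{8}\right) 10 = - \frac{5}{4} \approx -1.25$)
$d{\left(C,G \right)} = -99$ ($d{\left(C,G \right)} = -5 - 94 = -99$)
$K{\left(Q \right)} = \frac{225}{Q}$
$\frac{d{\left(J,\left(-21\right) 3 \right)}}{K{\left(311 \right)}} = - \frac{99}{225 \cdot \frac{1}{311}} = - \frac{99}{\frac{225}{311}} = \left(-99\right) \frac{311}{225} = - \frac{3421}{25}$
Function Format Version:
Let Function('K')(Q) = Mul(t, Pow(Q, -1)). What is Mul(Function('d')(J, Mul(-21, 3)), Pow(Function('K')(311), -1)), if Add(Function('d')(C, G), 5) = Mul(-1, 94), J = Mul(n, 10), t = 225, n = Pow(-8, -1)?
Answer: Rational(-3421, 25) ≈ -136.84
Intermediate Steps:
n = Rational(-1, 8) ≈ -0.12500
J = Rational(-5, 4) (J = Mul(Rational(-1, 8), 10) = Rational(-5, 4) ≈ -1.2500)
Function('d')(C, G) = -99 (Function('d')(C, G) = Add(-5, Mul(-1, 94)) = Add(-5, -94) = -99)
Function('K')(Q) = Mul(225, Pow(Q, -1))
Mul(Function('d')(J, Mul(-21, 3)), Pow(Function('K')(311), -1)) = Mul(-99, Pow(Mul(225, Pow(311, -1)), -1)) = Mul(-99, Pow(Mul(225, Rational(1, 311)), -1)) = Mul(-99, Pow(Rational(225, 311), -1)) = Mul(-99, Rational(311, 225)) = Rational(-3421, 25)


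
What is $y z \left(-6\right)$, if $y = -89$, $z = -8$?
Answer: $-4272$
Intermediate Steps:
$y z \left(-6\right) = - 89 \left(\left(-8\right) \left(-6\right)\right) = \left(-89\right) 48 = -4272$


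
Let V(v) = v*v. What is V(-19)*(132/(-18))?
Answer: -7942/3 ≈ -2647.3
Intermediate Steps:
V(v) = v²
V(-19)*(132/(-18)) = (-19)²*(132/(-18)) = 361*(132*(-1/18)) = 361*(-22/3) = -7942/3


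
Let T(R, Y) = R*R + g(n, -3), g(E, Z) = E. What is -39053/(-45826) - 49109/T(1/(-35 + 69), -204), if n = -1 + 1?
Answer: -2601542164251/45826 ≈ -5.6770e+7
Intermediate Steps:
n = 0
T(R, Y) = R² (T(R, Y) = R*R + 0 = R² + 0 = R²)
-39053/(-45826) - 49109/T(1/(-35 + 69), -204) = -39053/(-45826) - 49109*(-35 + 69)² = -39053*(-1/45826) - 49109/((1/34)²) = 39053/45826 - 49109/((1/34)²) = 39053/45826 - 49109/1/1156 = 39053/45826 - 49109*1156 = 39053/45826 - 56770004 = -2601542164251/45826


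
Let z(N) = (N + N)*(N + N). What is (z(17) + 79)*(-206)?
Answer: -254410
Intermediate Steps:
z(N) = 4*N² (z(N) = (2*N)*(2*N) = 4*N²)
(z(17) + 79)*(-206) = (4*17² + 79)*(-206) = (4*289 + 79)*(-206) = (1156 + 79)*(-206) = 1235*(-206) = -254410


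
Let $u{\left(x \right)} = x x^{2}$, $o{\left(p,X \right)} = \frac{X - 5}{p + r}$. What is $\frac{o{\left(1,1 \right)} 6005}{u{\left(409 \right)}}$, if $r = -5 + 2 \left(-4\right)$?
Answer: $\frac{6005}{205253787} \approx 2.9256 \cdot 10^{-5}$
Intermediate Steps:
$r = -13$ ($r = -5 - 8 = -13$)
$o{\left(p,X \right)} = \frac{-5 + X}{-13 + p}$ ($o{\left(p,X \right)} = \frac{X - 5}{p - 13} = \frac{-5 + X}{-13 + p}$)
$u{\left(x \right)} = x^{3}$
$\frac{o{\left(1,1 \right)} 6005}{u{\left(409 \right)}} = \frac{\frac{-5 + 1}{-13 + 1} \cdot 6005}{409^{3}} = \frac{\frac{1}{-12} \left(-4\right) 6005}{68417929} = \left(- \frac{1}{12}\right) \left(-4\right) 6005 \cdot \frac{1}{68417929} = \frac{1}{3} \cdot 6005 \cdot \frac{1}{68417929} = \frac{6005}{3} \cdot \frac{1}{68417929} = \frac{6005}{205253787}$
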